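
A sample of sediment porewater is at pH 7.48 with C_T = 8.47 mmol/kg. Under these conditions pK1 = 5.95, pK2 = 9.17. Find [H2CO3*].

[CO2*] = 0.238 mmol/kg

α₀ = 1 / (1 + K1/[H⁺] + K1K2/[H⁺]²) = 1 / (1 + 10^+1.53 + 10^-0.16)
   = 1 / (1 + 33.884 + 0.69183) = 1/35.576 = 0.02811
[CO2*] = α₀ × DIC = 0.02811 × 8.47 = 0.238 mmol/kg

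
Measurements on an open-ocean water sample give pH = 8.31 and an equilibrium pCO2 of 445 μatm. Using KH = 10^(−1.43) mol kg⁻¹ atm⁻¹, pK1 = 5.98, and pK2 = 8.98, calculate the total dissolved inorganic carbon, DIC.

[CO2*] = KH · pCO2 = 10^(−1.43) × 445×10^-6 = 1.653×10^-5 mol/kg
α₀ = 1/(1 + K1/[H⁺] + K1K2/[H⁺]²) = 1/(1 + 10^+2.33 + 10^+1.66) = 0.003839
DIC = [CO2*]/α₀ = 1.653×10^-5 / 0.003839 = 4.31 mmol/kg

DIC = 4.31 mmol/kg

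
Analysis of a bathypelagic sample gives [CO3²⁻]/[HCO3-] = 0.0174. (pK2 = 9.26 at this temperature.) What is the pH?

pH = 7.50

From K2 = [H⁺][CO3²⁻]/[HCO3-]:  pH = pK2 + log₁₀([CO3²⁻]/[HCO3-])
log₁₀(0.0174) = -1.759
pH = 9.26 + (-1.759) = 7.50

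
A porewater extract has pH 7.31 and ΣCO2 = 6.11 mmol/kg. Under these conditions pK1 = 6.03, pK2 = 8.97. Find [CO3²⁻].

[CO3²⁻] = 0.124 mmol/kg

α₂ = 1 / (1 + [H⁺]/K2 + [H⁺]²/(K1K2)) = 1 / (1 + 10^+1.66 + 10^+0.38)
   = 1 / (1 + 45.709 + 2.3988) = 1/49.108 = 0.02036
[CO3²⁻] = α₂ × DIC = 0.02036 × 6.11 = 0.124 mmol/kg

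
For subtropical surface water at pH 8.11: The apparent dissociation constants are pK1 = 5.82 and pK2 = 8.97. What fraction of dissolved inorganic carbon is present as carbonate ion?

α₂ = 0.121

α₂ = 1 / (1 + [H⁺]/K2 + [H⁺]²/(K1K2)) = 1 / (1 + 10^+0.86 + 10^-1.43)
   = 1 / (1 + 7.2444 + 0.037154) = 1/8.2815 = 0.1208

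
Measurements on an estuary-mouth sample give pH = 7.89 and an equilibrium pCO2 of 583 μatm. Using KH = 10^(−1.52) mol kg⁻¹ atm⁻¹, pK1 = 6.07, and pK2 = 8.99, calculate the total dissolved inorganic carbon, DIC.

DIC = 1.27 mmol/kg

[CO2*] = KH · pCO2 = 10^(−1.52) × 583×10^-6 = 1.761×10^-5 mol/kg
α₀ = 1/(1 + K1/[H⁺] + K1K2/[H⁺]²) = 1/(1 + 10^+1.82 + 10^+0.72) = 0.01383
DIC = [CO2*]/α₀ = 1.761×10^-5 / 0.01383 = 1.27 mmol/kg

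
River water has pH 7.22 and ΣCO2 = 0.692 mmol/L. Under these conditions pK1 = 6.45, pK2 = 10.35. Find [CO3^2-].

α₂ = 1 / (1 + [H⁺]/K2 + [H⁺]²/(K1K2)) = 1 / (1 + 10^+3.13 + 10^+2.36)
   = 1 / (1 + 1349.0 + 229.09) = 1/1579.0 = 0.0006333
[CO3²⁻] = α₂ × DIC = 0.0006333 × 0.692 = 0.000438 mmol/L = 0.438 μmol/L

[CO3²⁻] = 0.438 μmol/L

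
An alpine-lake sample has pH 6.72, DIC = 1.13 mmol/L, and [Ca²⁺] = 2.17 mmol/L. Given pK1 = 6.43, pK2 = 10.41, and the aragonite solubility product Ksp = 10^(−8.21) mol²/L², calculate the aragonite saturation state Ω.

α₂ = 1 / (1 + [H⁺]/K2 + [H⁺]²/(K1K2)) = 1 / (1 + 10^+3.69 + 10^+3.40)
   = 1 / (1 + 4897.8 + 2511.9) = 1/7410.7 = 0.0001349
[CO3²⁻] = α₂ × DIC = 0.0001349 × 1.13 = 0.0001525 mmol/L = 0.1525 μmol/L
Ksp = 10^(−8.21) = 6.166×10^-9
Ω = [Ca²⁺][CO3²⁻]/Ksp = (2.17×10^-3)(1.525×10^-7) / 6.166×10^-9 = 0.0537

Ω = 0.0537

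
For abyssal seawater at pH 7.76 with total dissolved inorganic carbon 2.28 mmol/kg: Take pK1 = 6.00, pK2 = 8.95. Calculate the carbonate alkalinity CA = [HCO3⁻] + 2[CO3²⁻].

CA = [HCO3⁻] + 2[CO3²⁻] = (α₁ + 2α₂)·DIC
At pH 7.76: [H⁺]/K1 = 10^-1.76 = 0.017378, K2/[H⁺] = 10^-1.19 = 0.064565
α₁ = 1/(1 + 0.017378 + 0.064565) = 1/1.0819 = 0.9243; α₂ = α₁·K2/[H⁺] = 0.05968
α₁ + 2α₂ = 1.0436
CA = 1.0436 × 2.28 = 2.38 mmol/kg

CA = 2.38 mmol/kg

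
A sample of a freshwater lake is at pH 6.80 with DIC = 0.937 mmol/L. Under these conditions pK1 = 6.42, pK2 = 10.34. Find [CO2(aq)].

α₀ = 1 / (1 + K1/[H⁺] + K1K2/[H⁺]²) = 1 / (1 + 10^+0.38 + 10^-3.16)
   = 1 / (1 + 2.3988 + 0.00069183) = 1/3.3995 = 0.2942
[CO2*] = α₀ × DIC = 0.2942 × 0.937 = 0.276 mmol/L

[CO2*] = 0.276 mmol/L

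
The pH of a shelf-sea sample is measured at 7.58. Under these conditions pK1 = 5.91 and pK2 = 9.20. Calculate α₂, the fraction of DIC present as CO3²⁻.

α₂ = 1 / (1 + [H⁺]/K2 + [H⁺]²/(K1K2)) = 1 / (1 + 10^+1.62 + 10^-0.05)
   = 1 / (1 + 41.687 + 0.89125) = 1/43.578 = 0.02295

α₂ = 0.0229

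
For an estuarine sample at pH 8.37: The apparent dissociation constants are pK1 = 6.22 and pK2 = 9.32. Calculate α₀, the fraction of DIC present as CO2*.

α₀ = 1 / (1 + K1/[H⁺] + K1K2/[H⁺]²) = 1 / (1 + 10^+2.15 + 10^+1.20)
   = 1 / (1 + 141.25 + 15.849) = 1/158.10 = 0.006325

α₀ = 0.00633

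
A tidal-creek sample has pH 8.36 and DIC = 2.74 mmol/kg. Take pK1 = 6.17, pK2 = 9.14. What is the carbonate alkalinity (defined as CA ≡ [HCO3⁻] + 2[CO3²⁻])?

CA = 3.11 mmol/kg

CA = [HCO3⁻] + 2[CO3²⁻] = (α₁ + 2α₂)·DIC
At pH 8.36: [H⁺]/K1 = 10^-2.19 = 0.0064565, K2/[H⁺] = 10^-0.78 = 0.16596
α₁ = 1/(1 + 0.0064565 + 0.16596) = 1/1.1724 = 0.8529; α₂ = α₁·K2/[H⁺] = 0.1416
α₁ + 2α₂ = 1.1360
CA = 1.1360 × 2.74 = 3.11 mmol/kg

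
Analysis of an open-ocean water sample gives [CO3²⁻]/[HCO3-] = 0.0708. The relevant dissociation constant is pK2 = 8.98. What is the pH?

pH = 7.83

From K2 = [H⁺][CO3²⁻]/[HCO3-]:  pH = pK2 + log₁₀([CO3²⁻]/[HCO3-])
log₁₀(0.0708) = -1.150
pH = 8.98 + (-1.150) = 7.83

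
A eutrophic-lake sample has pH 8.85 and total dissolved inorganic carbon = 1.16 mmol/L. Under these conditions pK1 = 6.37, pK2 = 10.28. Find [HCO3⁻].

[HCO3⁻] = 1.11 mmol/L

α₁ = 1 / (1 + [H⁺]/K1 + K2/[H⁺]) = 1 / (1 + 10^-2.48 + 10^-1.43)
   = 1 / (1 + 0.0033113 + 0.037154) = 1/1.0405 = 0.9611
[HCO3⁻] = α₁ × DIC = 0.9611 × 1.16 = 1.11 mmol/L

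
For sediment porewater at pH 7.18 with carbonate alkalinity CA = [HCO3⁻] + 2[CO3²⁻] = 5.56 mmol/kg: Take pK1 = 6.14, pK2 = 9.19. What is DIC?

DIC = 6.00 mmol/kg

CA = [HCO3⁻] + 2[CO3²⁻] = (α₁ + 2α₂)·DIC
At pH 7.18: [H⁺]/K1 = 10^-1.04 = 0.091201, K2/[H⁺] = 10^-2.01 = 0.0097724
α₁ = 1/(1 + 0.091201 + 0.0097724) = 1/1.1010 = 0.9083; α₂ = α₁·K2/[H⁺] = 0.008876
α₁ + 2α₂ = 0.9260
DIC = CA / (α₁ + 2α₂) = 5.56 / 0.9260 = 6.00 mmol/kg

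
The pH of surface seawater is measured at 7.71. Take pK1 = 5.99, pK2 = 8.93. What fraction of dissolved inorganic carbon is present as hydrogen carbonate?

α₁ = 0.927

α₁ = 1 / (1 + [H⁺]/K1 + K2/[H⁺]) = 1 / (1 + 10^-1.72 + 10^-1.22)
   = 1 / (1 + 0.019055 + 0.060256) = 1/1.0793 = 0.9265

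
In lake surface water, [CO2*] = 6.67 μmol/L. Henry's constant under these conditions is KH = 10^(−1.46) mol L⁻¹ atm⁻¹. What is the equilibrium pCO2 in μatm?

pCO2 = 192 μatm

KH = 10^(−1.46) = 3.467×10^-2 mol L⁻¹ atm⁻¹
pCO2 = [CO2*]/KH = 6.67×10^-6 / 3.467×10^-2 = 1.92×10^-4 atm = 192 μatm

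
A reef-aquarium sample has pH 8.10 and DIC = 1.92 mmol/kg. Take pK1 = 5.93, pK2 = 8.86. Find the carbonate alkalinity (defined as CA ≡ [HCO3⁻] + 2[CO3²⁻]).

CA = 2.19 mmol/kg

CA = [HCO3⁻] + 2[CO3²⁻] = (α₁ + 2α₂)·DIC
At pH 8.10: [H⁺]/K1 = 10^-2.17 = 0.0067608, K2/[H⁺] = 10^-0.76 = 0.17378
α₁ = 1/(1 + 0.0067608 + 0.17378) = 1/1.1805 = 0.8471; α₂ = α₁·K2/[H⁺] = 0.1472
α₁ + 2α₂ = 1.1415
CA = 1.1415 × 1.92 = 2.19 mmol/kg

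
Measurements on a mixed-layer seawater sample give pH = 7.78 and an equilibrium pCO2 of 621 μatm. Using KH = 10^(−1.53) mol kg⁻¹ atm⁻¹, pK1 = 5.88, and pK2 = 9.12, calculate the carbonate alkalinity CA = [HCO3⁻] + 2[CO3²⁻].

[CO2*] = KH · pCO2 = 10^(−1.53) × 621×10^-6 = 1.833×10^-5 mol/kg
α₀ = 1/(1 + K1/[H⁺] + K1K2/[H⁺]²) = 1/(1 + 10^+1.90 + 10^+0.56) = 0.01190
DIC = [CO2*]/α₀ = 1.833×10^-5 / 0.01190 = 1.541 mmol/kg
CA = (α₁ + 2α₂)·DIC = (0.9449 + 2×0.04319) × 1.541 = 1.59 mmol/kg

CA = 1.59 mmol/kg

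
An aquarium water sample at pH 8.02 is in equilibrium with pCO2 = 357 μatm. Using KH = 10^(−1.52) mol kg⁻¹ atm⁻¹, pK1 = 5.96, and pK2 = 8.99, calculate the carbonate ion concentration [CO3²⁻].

[CO2*] = KH · pCO2 = 10^(−1.52) × 357×10^-6 = 1.078×10^-5 mol/kg
α₀ = 1/(1 + K1/[H⁺] + K1K2/[H⁺]²) = 1/(1 + 10^+2.06 + 10^+1.09) = 0.007805
DIC = [CO2*]/α₀ = 1.078×10^-5 / 0.007805 = 1.381 mmol/kg
[CO3²⁻] = α₂·DIC; α₂ = 0.09603, so [CO3²⁻] = 0.09603 × 1.381 = 0.133 mmol/kg

[CO3²⁻] = 0.133 mmol/kg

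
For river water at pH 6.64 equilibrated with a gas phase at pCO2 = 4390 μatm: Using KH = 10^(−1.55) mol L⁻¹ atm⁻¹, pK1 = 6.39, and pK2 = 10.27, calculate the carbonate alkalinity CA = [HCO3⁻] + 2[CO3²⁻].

CA = 0.220 mmol/L

[CO2*] = KH · pCO2 = 10^(−1.55) × 4390×10^-6 = 1.237×10^-4 mol/L
α₀ = 1/(1 + K1/[H⁺] + K1K2/[H⁺]²) = 1/(1 + 10^+0.25 + 10^-3.38) = 0.3599
DIC = [CO2*]/α₀ = 1.237×10^-4 / 0.3599 = 0.3438 mmol/L
CA = (α₁ + 2α₂)·DIC = (0.6400 + 2×0.0001500) × 0.3438 = 0.220 mmol/L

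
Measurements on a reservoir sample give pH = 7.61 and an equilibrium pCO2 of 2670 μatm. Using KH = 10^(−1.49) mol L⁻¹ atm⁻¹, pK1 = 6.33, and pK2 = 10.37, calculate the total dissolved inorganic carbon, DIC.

DIC = 1.74 mmol/L

[CO2*] = KH · pCO2 = 10^(−1.49) × 2670×10^-6 = 8.640×10^-5 mol/L
α₀ = 1/(1 + K1/[H⁺] + K1K2/[H⁺]²) = 1/(1 + 10^+1.28 + 10^-1.48) = 0.04978
DIC = [CO2*]/α₀ = 8.640×10^-5 / 0.04978 = 1.74 mmol/L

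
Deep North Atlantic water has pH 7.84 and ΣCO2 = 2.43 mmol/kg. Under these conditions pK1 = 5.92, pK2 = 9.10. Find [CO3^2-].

α₂ = 1 / (1 + [H⁺]/K2 + [H⁺]²/(K1K2)) = 1 / (1 + 10^+1.26 + 10^-0.66)
   = 1 / (1 + 18.197 + 0.21878) = 1/19.416 = 0.05150
[CO3²⁻] = α₂ × DIC = 0.05150 × 2.43 = 0.125 mmol/kg

[CO3²⁻] = 0.125 mmol/kg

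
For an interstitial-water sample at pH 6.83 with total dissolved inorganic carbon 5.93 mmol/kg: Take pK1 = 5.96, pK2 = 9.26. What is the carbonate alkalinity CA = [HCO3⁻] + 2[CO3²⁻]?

CA = [HCO3⁻] + 2[CO3²⁻] = (α₁ + 2α₂)·DIC
At pH 6.83: [H⁺]/K1 = 10^-0.87 = 0.13490, K2/[H⁺] = 10^-2.43 = 0.0037154
α₁ = 1/(1 + 0.13490 + 0.0037154) = 1/1.1386 = 0.8783; α₂ = α₁·K2/[H⁺] = 0.003263
α₁ + 2α₂ = 0.8848
CA = 0.8848 × 5.93 = 5.25 mmol/kg

CA = 5.25 mmol/kg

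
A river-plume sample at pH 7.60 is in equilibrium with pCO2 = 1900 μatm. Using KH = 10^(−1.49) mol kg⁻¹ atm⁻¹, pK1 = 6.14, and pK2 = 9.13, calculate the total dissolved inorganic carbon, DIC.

[CO2*] = KH · pCO2 = 10^(−1.49) × 1900×10^-6 = 6.148×10^-5 mol/kg
α₀ = 1/(1 + K1/[H⁺] + K1K2/[H⁺]²) = 1/(1 + 10^+1.46 + 10^-0.07) = 0.03258
DIC = [CO2*]/α₀ = 6.148×10^-5 / 0.03258 = 1.89 mmol/kg

DIC = 1.89 mmol/kg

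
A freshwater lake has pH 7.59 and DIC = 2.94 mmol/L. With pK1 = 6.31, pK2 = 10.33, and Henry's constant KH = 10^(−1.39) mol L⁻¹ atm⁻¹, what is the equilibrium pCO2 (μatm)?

pCO2 = 3590 μatm

α₀ = 1 / (1 + K1/[H⁺] + K1K2/[H⁺]²) = 1 / (1 + 10^+1.28 + 10^-1.46)
   = 1 / (1 + 19.055 + 0.034674) = 1/20.089 = 0.04978
[CO2*] = α₀ × DIC = 0.04978 × 2.94 = 0.1463 mmol/L
pCO2 = [CO2*]/KH = 1.463×10^-4 / 4.074×10^-2 = 3590 μatm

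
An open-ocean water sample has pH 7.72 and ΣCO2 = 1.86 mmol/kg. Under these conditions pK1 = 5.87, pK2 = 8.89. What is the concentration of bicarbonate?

α₁ = 1 / (1 + [H⁺]/K1 + K2/[H⁺]) = 1 / (1 + 10^-1.85 + 10^-1.17)
   = 1 / (1 + 0.014125 + 0.067608) = 1/1.0817 = 0.9244
[HCO3⁻] = α₁ × DIC = 0.9244 × 1.86 = 1.72 mmol/kg

[HCO3⁻] = 1.72 mmol/kg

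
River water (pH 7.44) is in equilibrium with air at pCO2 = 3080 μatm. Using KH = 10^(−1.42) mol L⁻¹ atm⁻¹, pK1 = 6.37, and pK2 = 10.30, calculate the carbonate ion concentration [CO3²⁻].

[CO3²⁻] = 1.90 μmol/L

[CO2*] = KH · pCO2 = 10^(−1.42) × 3080×10^-6 = 1.171×10^-4 mol/L
α₀ = 1/(1 + K1/[H⁺] + K1K2/[H⁺]²) = 1/(1 + 10^+1.07 + 10^-1.79) = 0.07834
DIC = [CO2*]/α₀ = 1.171×10^-4 / 0.07834 = 1.495 mmol/L
[CO3²⁻] = α₂·DIC; α₂ = 0.001270, so [CO3²⁻] = 0.001270 × 1.495 = 0.00190 mmol/L = 1.90 μmol/L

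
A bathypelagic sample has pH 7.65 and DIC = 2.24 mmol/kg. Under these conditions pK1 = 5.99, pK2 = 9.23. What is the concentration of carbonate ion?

[CO3²⁻] = 0.0562 mmol/kg

α₂ = 1 / (1 + [H⁺]/K2 + [H⁺]²/(K1K2)) = 1 / (1 + 10^+1.58 + 10^-0.08)
   = 1 / (1 + 38.019 + 0.83176) = 1/39.851 = 0.02509
[CO3²⁻] = α₂ × DIC = 0.02509 × 2.24 = 0.0562 mmol/kg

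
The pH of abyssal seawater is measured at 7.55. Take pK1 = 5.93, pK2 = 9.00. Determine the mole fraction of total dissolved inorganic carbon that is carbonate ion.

α₂ = 0.0335

α₂ = 1 / (1 + [H⁺]/K2 + [H⁺]²/(K1K2)) = 1 / (1 + 10^+1.45 + 10^-0.17)
   = 1 / (1 + 28.184 + 0.67608) = 1/29.860 = 0.03349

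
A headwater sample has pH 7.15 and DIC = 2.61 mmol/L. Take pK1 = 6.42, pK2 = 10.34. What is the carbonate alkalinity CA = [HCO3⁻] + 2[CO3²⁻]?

CA = [HCO3⁻] + 2[CO3²⁻] = (α₁ + 2α₂)·DIC
At pH 7.15: [H⁺]/K1 = 10^-0.73 = 0.18621, K2/[H⁺] = 10^-3.19 = 0.00064565
α₁ = 1/(1 + 0.18621 + 0.00064565) = 1/1.1869 = 0.8426; α₂ = α₁·K2/[H⁺] = 0.0005440
α₁ + 2α₂ = 0.8437
CA = 0.8437 × 2.61 = 2.20 mmol/L

CA = 2.20 mmol/L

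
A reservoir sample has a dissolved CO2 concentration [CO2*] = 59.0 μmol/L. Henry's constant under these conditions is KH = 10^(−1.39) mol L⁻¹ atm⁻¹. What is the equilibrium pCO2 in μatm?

pCO2 = 1450 μatm

KH = 10^(−1.39) = 4.074×10^-2 mol L⁻¹ atm⁻¹
pCO2 = [CO2*]/KH = 59.0×10^-6 / 4.074×10^-2 = 1.45×10^-3 atm = 1450 μatm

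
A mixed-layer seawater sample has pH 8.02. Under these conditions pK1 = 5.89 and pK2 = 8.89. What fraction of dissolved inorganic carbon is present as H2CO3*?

α₀ = 0.00649

α₀ = 1 / (1 + K1/[H⁺] + K1K2/[H⁺]²) = 1 / (1 + 10^+2.13 + 10^+1.26)
   = 1 / (1 + 134.90 + 18.197) = 1/154.09 = 0.006490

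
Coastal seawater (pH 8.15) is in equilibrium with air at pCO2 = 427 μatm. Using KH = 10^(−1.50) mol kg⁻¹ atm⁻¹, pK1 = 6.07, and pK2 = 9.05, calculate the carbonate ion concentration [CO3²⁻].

[CO3²⁻] = 0.204 mmol/kg

[CO2*] = KH · pCO2 = 10^(−1.50) × 427×10^-6 = 1.350×10^-5 mol/kg
α₀ = 1/(1 + K1/[H⁺] + K1K2/[H⁺]²) = 1/(1 + 10^+2.08 + 10^+1.18) = 0.007333
DIC = [CO2*]/α₀ = 1.350×10^-5 / 0.007333 = 1.841 mmol/kg
[CO3²⁻] = α₂·DIC; α₂ = 0.1110, so [CO3²⁻] = 0.1110 × 1.841 = 0.204 mmol/kg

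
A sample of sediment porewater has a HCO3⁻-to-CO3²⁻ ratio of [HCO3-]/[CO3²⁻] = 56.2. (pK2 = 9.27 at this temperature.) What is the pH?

From K2 = [H⁺][CO3²⁻]/[HCO3-]:  pH = pK2 − log₁₀([HCO3-]/[CO3²⁻])
log₁₀(56.2) = +1.750
pH = 9.27 − (+1.750) = 7.52

pH = 7.52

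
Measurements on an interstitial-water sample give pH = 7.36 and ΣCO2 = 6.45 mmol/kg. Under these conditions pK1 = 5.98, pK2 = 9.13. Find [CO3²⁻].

α₂ = 1 / (1 + [H⁺]/K2 + [H⁺]²/(K1K2)) = 1 / (1 + 10^+1.77 + 10^+0.39)
   = 1 / (1 + 58.884 + 2.4547) = 1/62.339 = 0.01604
[CO3²⁻] = α₂ × DIC = 0.01604 × 6.45 = 0.103 mmol/kg

[CO3²⁻] = 0.103 mmol/kg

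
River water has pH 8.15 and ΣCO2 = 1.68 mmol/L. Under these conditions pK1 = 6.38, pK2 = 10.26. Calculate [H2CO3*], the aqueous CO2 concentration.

α₀ = 1 / (1 + K1/[H⁺] + K1K2/[H⁺]²) = 1 / (1 + 10^+1.77 + 10^-0.34)
   = 1 / (1 + 58.884 + 0.45709) = 1/60.341 = 0.01657
[CO2*] = α₀ × DIC = 0.01657 × 1.68 = 0.0278 mmol/L

[CO2*] = 0.0278 mmol/L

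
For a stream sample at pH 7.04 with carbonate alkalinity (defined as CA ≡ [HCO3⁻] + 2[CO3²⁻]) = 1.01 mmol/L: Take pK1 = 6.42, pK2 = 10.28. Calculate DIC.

CA = [HCO3⁻] + 2[CO3²⁻] = (α₁ + 2α₂)·DIC
At pH 7.04: [H⁺]/K1 = 10^-0.62 = 0.23988, K2/[H⁺] = 10^-3.24 = 0.00057544
α₁ = 1/(1 + 0.23988 + 0.00057544) = 1/1.2405 = 0.8062; α₂ = α₁·K2/[H⁺] = 0.0004639
α₁ + 2α₂ = 0.8071
DIC = CA / (α₁ + 2α₂) = 1.01 / 0.8071 = 1.25 mmol/L

DIC = 1.25 mmol/L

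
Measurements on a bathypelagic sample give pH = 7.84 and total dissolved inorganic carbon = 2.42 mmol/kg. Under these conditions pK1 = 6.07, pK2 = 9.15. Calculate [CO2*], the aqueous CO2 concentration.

[CO2*] = 0.0386 mmol/kg

α₀ = 1 / (1 + K1/[H⁺] + K1K2/[H⁺]²) = 1 / (1 + 10^+1.77 + 10^+0.46)
   = 1 / (1 + 58.884 + 2.8840) = 1/62.768 = 0.01593
[CO2*] = α₀ × DIC = 0.01593 × 2.42 = 0.0386 mmol/kg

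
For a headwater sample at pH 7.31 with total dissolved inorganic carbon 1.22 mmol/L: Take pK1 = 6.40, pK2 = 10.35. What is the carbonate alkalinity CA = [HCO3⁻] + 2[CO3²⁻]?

CA = [HCO3⁻] + 2[CO3²⁻] = (α₁ + 2α₂)·DIC
At pH 7.31: [H⁺]/K1 = 10^-0.91 = 0.12303, K2/[H⁺] = 10^-3.04 = 0.00091201
α₁ = 1/(1 + 0.12303 + 0.00091201) = 1/1.1239 = 0.8897; α₂ = α₁·K2/[H⁺] = 0.0008114
α₁ + 2α₂ = 0.8914
CA = 0.8914 × 1.22 = 1.09 mmol/L

CA = 1.09 mmol/L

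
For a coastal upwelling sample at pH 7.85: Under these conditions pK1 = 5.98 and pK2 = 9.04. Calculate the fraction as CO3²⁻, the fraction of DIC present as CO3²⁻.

α₂ = 0.0599

α₂ = 1 / (1 + [H⁺]/K2 + [H⁺]²/(K1K2)) = 1 / (1 + 10^+1.19 + 10^-0.68)
   = 1 / (1 + 15.488 + 0.20893) = 1/16.697 = 0.05989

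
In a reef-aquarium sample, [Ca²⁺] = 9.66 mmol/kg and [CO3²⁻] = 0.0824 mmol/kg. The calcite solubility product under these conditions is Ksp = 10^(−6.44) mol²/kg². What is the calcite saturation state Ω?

Ksp = 10^(−6.44) = 3.631×10^-7
Ω = [Ca²⁺][CO3²⁻]/Ksp = (9.66×10^-3)(0.0824×10^-3) / 3.631×10^-7 = 2.19

Ω = 2.19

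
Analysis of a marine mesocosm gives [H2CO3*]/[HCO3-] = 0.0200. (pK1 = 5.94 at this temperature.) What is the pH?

pH = 7.64

From K1 = [H⁺][HCO3-]/[H2CO3*]:  pH = pK1 − log₁₀([H2CO3*]/[HCO3-])
log₁₀(0.0200) = -1.699
pH = 5.94 − (-1.699) = 7.64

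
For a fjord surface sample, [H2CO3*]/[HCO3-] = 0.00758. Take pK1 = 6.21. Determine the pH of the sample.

From K1 = [H⁺][HCO3-]/[H2CO3*]:  pH = pK1 − log₁₀([H2CO3*]/[HCO3-])
log₁₀(0.00758) = -2.120
pH = 6.21 − (-2.120) = 8.33

pH = 8.33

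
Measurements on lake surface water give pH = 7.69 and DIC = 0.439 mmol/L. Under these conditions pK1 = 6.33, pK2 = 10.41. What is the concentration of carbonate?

α₂ = 1 / (1 + [H⁺]/K2 + [H⁺]²/(K1K2)) = 1 / (1 + 10^+2.72 + 10^+1.36)
   = 1 / (1 + 524.81 + 22.909) = 1/548.72 = 0.001822
[CO3²⁻] = α₂ × DIC = 0.001822 × 0.439 = 0.000800 mmol/L = 0.800 μmol/L

[CO3²⁻] = 0.800 μmol/L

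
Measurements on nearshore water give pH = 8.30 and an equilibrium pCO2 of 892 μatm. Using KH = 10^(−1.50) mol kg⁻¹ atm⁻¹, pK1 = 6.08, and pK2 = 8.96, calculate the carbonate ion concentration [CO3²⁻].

[CO2*] = KH · pCO2 = 10^(−1.50) × 892×10^-6 = 2.821×10^-5 mol/kg
α₀ = 1/(1 + K1/[H⁺] + K1K2/[H⁺]²) = 1/(1 + 10^+2.22 + 10^+1.56) = 0.004920
DIC = [CO2*]/α₀ = 2.821×10^-5 / 0.004920 = 5.734 mmol/kg
[CO3²⁻] = α₂·DIC; α₂ = 0.1786, so [CO3²⁻] = 0.1786 × 5.734 = 1.02 mmol/kg

[CO3²⁻] = 1.02 mmol/kg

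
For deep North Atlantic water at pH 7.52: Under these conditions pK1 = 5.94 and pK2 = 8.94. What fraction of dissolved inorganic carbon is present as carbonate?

α₂ = 1 / (1 + [H⁺]/K2 + [H⁺]²/(K1K2)) = 1 / (1 + 10^+1.42 + 10^-0.16)
   = 1 / (1 + 26.303 + 0.69183) = 1/27.995 = 0.03572

α₂ = 0.0357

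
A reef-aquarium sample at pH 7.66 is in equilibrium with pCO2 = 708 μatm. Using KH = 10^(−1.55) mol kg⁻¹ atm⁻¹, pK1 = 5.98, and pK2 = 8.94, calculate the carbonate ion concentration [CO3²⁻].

[CO3²⁻] = 0.0501 mmol/kg

[CO2*] = KH · pCO2 = 10^(−1.55) × 708×10^-6 = 1.995×10^-5 mol/kg
α₀ = 1/(1 + K1/[H⁺] + K1K2/[H⁺]²) = 1/(1 + 10^+1.68 + 10^+0.40) = 0.01946
DIC = [CO2*]/α₀ = 1.995×10^-5 / 0.01946 = 1.025 mmol/kg
[CO3²⁻] = α₂·DIC; α₂ = 0.04889, so [CO3²⁻] = 0.04889 × 1.025 = 0.0501 mmol/kg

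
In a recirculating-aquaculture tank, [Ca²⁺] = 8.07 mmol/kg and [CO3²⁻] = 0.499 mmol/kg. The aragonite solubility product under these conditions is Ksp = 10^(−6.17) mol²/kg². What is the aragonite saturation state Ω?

Ksp = 10^(−6.17) = 6.761×10^-7
Ω = [Ca²⁺][CO3²⁻]/Ksp = (8.07×10^-3)(0.499×10^-3) / 6.761×10^-7 = 5.96

Ω = 5.96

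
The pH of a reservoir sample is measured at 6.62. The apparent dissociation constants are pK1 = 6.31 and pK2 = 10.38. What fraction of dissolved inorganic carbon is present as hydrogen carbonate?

α₁ = 0.671

α₁ = 1 / (1 + [H⁺]/K1 + K2/[H⁺]) = 1 / (1 + 10^-0.31 + 10^-3.76)
   = 1 / (1 + 0.48978 + 0.00017378) = 1/1.4900 = 0.6712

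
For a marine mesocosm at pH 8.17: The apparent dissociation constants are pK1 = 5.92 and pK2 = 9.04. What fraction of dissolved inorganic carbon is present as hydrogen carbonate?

α₁ = 1 / (1 + [H⁺]/K1 + K2/[H⁺]) = 1 / (1 + 10^-2.25 + 10^-0.87)
   = 1 / (1 + 0.0056234 + 0.13490) = 1/1.1405 = 0.8768

α₁ = 0.877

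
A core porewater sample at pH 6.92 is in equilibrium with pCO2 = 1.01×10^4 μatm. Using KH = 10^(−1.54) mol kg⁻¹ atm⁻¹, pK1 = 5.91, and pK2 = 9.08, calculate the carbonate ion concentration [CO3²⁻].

[CO3²⁻] = 0.0206 mmol/kg

[CO2*] = KH · pCO2 = 10^(−1.54) × 1.01×10^4×10^-6 = 2.913×10^-4 mol/kg
α₀ = 1/(1 + K1/[H⁺] + K1K2/[H⁺]²) = 1/(1 + 10^+1.01 + 10^-1.15) = 0.08847
DIC = [CO2*]/α₀ = 2.913×10^-4 / 0.08847 = 3.293 mmol/kg
[CO3²⁻] = α₂·DIC; α₂ = 0.006263, so [CO3²⁻] = 0.006263 × 3.293 = 0.0206 mmol/kg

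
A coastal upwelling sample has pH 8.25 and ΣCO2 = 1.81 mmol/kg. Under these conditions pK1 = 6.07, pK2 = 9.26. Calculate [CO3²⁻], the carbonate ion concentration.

[CO3²⁻] = 0.160 mmol/kg

α₂ = 1 / (1 + [H⁺]/K2 + [H⁺]²/(K1K2)) = 1 / (1 + 10^+1.01 + 10^-1.17)
   = 1 / (1 + 10.233 + 0.067608) = 1/11.301 = 0.08849
[CO3²⁻] = α₂ × DIC = 0.08849 × 1.81 = 0.160 mmol/kg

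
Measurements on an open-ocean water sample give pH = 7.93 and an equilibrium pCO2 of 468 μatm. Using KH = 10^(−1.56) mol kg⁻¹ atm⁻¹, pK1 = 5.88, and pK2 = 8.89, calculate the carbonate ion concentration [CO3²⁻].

[CO3²⁻] = 0.159 mmol/kg

[CO2*] = KH · pCO2 = 10^(−1.56) × 468×10^-6 = 1.289×10^-5 mol/kg
α₀ = 1/(1 + K1/[H⁺] + K1K2/[H⁺]²) = 1/(1 + 10^+2.05 + 10^+1.09) = 0.007968
DIC = [CO2*]/α₀ = 1.289×10^-5 / 0.007968 = 1.618 mmol/kg
[CO3²⁻] = α₂·DIC; α₂ = 0.09803, so [CO3²⁻] = 0.09803 × 1.618 = 0.159 mmol/kg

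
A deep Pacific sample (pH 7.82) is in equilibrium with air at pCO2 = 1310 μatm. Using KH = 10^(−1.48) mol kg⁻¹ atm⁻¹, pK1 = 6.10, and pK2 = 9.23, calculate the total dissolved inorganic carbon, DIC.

DIC = 2.41 mmol/kg

[CO2*] = KH · pCO2 = 10^(−1.48) × 1310×10^-6 = 4.338×10^-5 mol/kg
α₀ = 1/(1 + K1/[H⁺] + K1K2/[H⁺]²) = 1/(1 + 10^+1.72 + 10^+0.31) = 0.01801
DIC = [CO2*]/α₀ = 4.338×10^-5 / 0.01801 = 2.41 mmol/kg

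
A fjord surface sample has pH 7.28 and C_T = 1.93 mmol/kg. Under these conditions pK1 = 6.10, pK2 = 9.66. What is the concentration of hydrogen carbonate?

[HCO3⁻] = 1.80 mmol/kg

α₁ = 1 / (1 + [H⁺]/K1 + K2/[H⁺]) = 1 / (1 + 10^-1.18 + 10^-2.38)
   = 1 / (1 + 0.066069 + 0.0041687) = 1/1.0702 = 0.9344
[HCO3⁻] = α₁ × DIC = 0.9344 × 1.93 = 1.80 mmol/kg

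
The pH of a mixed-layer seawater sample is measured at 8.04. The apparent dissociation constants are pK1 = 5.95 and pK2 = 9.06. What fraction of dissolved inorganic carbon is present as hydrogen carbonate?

α₁ = 1 / (1 + [H⁺]/K1 + K2/[H⁺]) = 1 / (1 + 10^-2.09 + 10^-1.02)
   = 1 / (1 + 0.0081283 + 0.095499) = 1/1.1036 = 0.9061

α₁ = 0.906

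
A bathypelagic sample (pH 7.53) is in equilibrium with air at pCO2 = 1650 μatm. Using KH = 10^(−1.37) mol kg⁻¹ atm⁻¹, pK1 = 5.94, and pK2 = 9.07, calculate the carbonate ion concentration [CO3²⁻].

[CO3²⁻] = 0.0790 mmol/kg

[CO2*] = KH · pCO2 = 10^(−1.37) × 1650×10^-6 = 7.039×10^-5 mol/kg
α₀ = 1/(1 + K1/[H⁺] + K1K2/[H⁺]²) = 1/(1 + 10^+1.59 + 10^+0.05) = 0.02437
DIC = [CO2*]/α₀ = 7.039×10^-5 / 0.02437 = 2.888 mmol/kg
[CO3²⁻] = α₂·DIC; α₂ = 0.02735, so [CO3²⁻] = 0.02735 × 2.888 = 0.0790 mmol/kg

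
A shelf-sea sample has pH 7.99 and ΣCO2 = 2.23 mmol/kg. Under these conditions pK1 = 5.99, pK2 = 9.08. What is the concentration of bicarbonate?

[HCO3⁻] = 2.04 mmol/kg

α₁ = 1 / (1 + [H⁺]/K1 + K2/[H⁺]) = 1 / (1 + 10^-2.00 + 10^-1.09)
   = 1 / (1 + 0.010000 + 0.081283) = 1/1.0913 = 0.9164
[HCO3⁻] = α₁ × DIC = 0.9164 × 2.23 = 2.04 mmol/kg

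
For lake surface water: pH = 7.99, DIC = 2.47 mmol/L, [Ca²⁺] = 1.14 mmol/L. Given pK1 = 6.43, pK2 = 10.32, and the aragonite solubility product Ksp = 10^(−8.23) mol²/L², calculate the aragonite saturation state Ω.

α₂ = 1 / (1 + [H⁺]/K2 + [H⁺]²/(K1K2)) = 1 / (1 + 10^+2.33 + 10^+0.77)
   = 1 / (1 + 213.80 + 5.8884) = 1/220.68 = 0.004531
[CO3²⁻] = α₂ × DIC = 0.004531 × 2.47 = 0.01119 mmol/L = 11.19 μmol/L
Ksp = 10^(−8.23) = 5.888×10^-9
Ω = [Ca²⁺][CO3²⁻]/Ksp = (1.14×10^-3)(1.119×10^-5) / 5.888×10^-9 = 2.17

Ω = 2.17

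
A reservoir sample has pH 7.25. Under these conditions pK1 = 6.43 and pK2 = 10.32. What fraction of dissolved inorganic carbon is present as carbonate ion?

α₂ = 0.000739

α₂ = 1 / (1 + [H⁺]/K2 + [H⁺]²/(K1K2)) = 1 / (1 + 10^+3.07 + 10^+2.25)
   = 1 / (1 + 1174.9 + 177.83) = 1/1353.7 = 0.0007387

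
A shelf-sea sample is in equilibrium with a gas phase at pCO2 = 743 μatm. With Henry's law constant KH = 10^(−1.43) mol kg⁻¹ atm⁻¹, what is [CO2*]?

[CO2*] = 27.6 μmol/kg

KH = 10^(−1.43) = 3.715×10^-2 mol kg⁻¹ atm⁻¹
[CO2*] = KH · pCO2 = 3.715×10^-2 × 743×10^-6 atm = 2.76×10^-5 mol/kg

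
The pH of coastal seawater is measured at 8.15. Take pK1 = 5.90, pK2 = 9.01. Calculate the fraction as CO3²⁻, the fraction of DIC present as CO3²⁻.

α₂ = 0.121

α₂ = 1 / (1 + [H⁺]/K2 + [H⁺]²/(K1K2)) = 1 / (1 + 10^+0.86 + 10^-1.39)
   = 1 / (1 + 7.2444 + 0.040738) = 1/8.2851 = 0.1207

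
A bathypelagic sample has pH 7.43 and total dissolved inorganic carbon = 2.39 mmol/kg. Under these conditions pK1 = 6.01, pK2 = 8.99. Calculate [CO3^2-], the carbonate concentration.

[CO3²⁻] = 0.0618 mmol/kg

α₂ = 1 / (1 + [H⁺]/K2 + [H⁺]²/(K1K2)) = 1 / (1 + 10^+1.56 + 10^+0.14)
   = 1 / (1 + 36.308 + 1.3804) = 1/38.688 = 0.02585
[CO3²⁻] = α₂ × DIC = 0.02585 × 2.39 = 0.0618 mmol/kg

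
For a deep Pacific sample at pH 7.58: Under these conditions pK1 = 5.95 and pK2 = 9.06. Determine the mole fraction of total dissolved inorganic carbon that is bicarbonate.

α₁ = 0.946

α₁ = 1 / (1 + [H⁺]/K1 + K2/[H⁺]) = 1 / (1 + 10^-1.63 + 10^-1.48)
   = 1 / (1 + 0.023442 + 0.033113) = 1/1.0566 = 0.9465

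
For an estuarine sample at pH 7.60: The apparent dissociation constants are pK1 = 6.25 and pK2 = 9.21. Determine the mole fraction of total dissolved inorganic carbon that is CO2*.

α₀ = 0.0418

α₀ = 1 / (1 + K1/[H⁺] + K1K2/[H⁺]²) = 1 / (1 + 10^+1.35 + 10^-0.26)
   = 1 / (1 + 22.387 + 0.54954) = 1/23.937 = 0.04178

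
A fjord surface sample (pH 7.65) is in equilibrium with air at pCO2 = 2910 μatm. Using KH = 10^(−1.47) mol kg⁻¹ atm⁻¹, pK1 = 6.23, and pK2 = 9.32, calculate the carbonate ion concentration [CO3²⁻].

[CO3²⁻] = 0.0554 mmol/kg

[CO2*] = KH · pCO2 = 10^(−1.47) × 2910×10^-6 = 9.860×10^-5 mol/kg
α₀ = 1/(1 + K1/[H⁺] + K1K2/[H⁺]²) = 1/(1 + 10^+1.42 + 10^-0.25) = 0.03589
DIC = [CO2*]/α₀ = 9.860×10^-5 / 0.03589 = 2.748 mmol/kg
[CO3²⁻] = α₂·DIC; α₂ = 0.02018, so [CO3²⁻] = 0.02018 × 2.748 = 0.0554 mmol/kg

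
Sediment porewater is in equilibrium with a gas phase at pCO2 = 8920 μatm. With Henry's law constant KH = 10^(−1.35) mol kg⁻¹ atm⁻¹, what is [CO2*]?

[CO2*] = 398 μmol/kg

KH = 10^(−1.35) = 4.467×10^-2 mol kg⁻¹ atm⁻¹
[CO2*] = KH · pCO2 = 4.467×10^-2 × 8920×10^-6 atm = 3.98×10^-4 mol/kg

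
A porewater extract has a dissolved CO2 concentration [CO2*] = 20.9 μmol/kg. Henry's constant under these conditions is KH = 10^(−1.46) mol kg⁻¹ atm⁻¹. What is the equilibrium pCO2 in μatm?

KH = 10^(−1.46) = 3.467×10^-2 mol kg⁻¹ atm⁻¹
pCO2 = [CO2*]/KH = 20.9×10^-6 / 3.467×10^-2 = 6.03×10^-4 atm = 603 μatm

pCO2 = 603 μatm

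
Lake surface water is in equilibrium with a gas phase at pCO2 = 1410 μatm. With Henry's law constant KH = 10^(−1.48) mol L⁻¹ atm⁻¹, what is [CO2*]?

KH = 10^(−1.48) = 3.311×10^-2 mol L⁻¹ atm⁻¹
[CO2*] = KH · pCO2 = 3.311×10^-2 × 1410×10^-6 atm = 4.67×10^-5 mol/L

[CO2*] = 46.7 μmol/L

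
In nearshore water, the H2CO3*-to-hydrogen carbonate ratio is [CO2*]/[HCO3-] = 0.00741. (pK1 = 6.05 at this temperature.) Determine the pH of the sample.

From K1 = [H⁺][HCO3-]/[CO2*]:  pH = pK1 − log₁₀([CO2*]/[HCO3-])
log₁₀(0.00741) = -2.130
pH = 6.05 − (-2.130) = 8.18

pH = 8.18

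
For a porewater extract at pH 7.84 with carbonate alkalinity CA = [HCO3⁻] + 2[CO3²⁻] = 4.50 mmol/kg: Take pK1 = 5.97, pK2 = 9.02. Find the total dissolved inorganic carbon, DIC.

CA = [HCO3⁻] + 2[CO3²⁻] = (α₁ + 2α₂)·DIC
At pH 7.84: [H⁺]/K1 = 10^-1.87 = 0.013490, K2/[H⁺] = 10^-1.18 = 0.066069
α₁ = 1/(1 + 0.013490 + 0.066069) = 1/1.0796 = 0.9263; α₂ = α₁·K2/[H⁺] = 0.06120
α₁ + 2α₂ = 1.0487
DIC = CA / (α₁ + 2α₂) = 4.50 / 1.0487 = 4.29 mmol/kg

DIC = 4.29 mmol/kg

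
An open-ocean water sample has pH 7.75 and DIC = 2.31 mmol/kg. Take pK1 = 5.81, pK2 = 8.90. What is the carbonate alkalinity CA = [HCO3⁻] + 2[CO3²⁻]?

CA = 2.44 mmol/kg

CA = [HCO3⁻] + 2[CO3²⁻] = (α₁ + 2α₂)·DIC
At pH 7.75: [H⁺]/K1 = 10^-1.94 = 0.011482, K2/[H⁺] = 10^-1.15 = 0.070795
α₁ = 1/(1 + 0.011482 + 0.070795) = 1/1.0823 = 0.9240; α₂ = α₁·K2/[H⁺] = 0.06541
α₁ + 2α₂ = 1.0548
CA = 1.0548 × 2.31 = 2.44 mmol/kg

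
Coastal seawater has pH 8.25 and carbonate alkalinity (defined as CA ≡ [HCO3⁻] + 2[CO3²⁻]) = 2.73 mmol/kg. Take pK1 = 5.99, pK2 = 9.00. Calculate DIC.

CA = [HCO3⁻] + 2[CO3²⁻] = (α₁ + 2α₂)·DIC
At pH 8.25: [H⁺]/K1 = 10^-2.26 = 0.0054954, K2/[H⁺] = 10^-0.75 = 0.17783
α₁ = 1/(1 + 0.0054954 + 0.17783) = 1/1.1833 = 0.8451; α₂ = α₁·K2/[H⁺] = 0.1503
α₁ + 2α₂ = 1.1456
DIC = CA / (α₁ + 2α₂) = 2.73 / 1.1456 = 2.38 mmol/kg

DIC = 2.38 mmol/kg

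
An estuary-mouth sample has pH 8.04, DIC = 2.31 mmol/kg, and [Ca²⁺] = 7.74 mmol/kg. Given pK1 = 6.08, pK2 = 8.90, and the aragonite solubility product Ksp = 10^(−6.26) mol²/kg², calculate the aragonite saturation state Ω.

α₂ = 1 / (1 + [H⁺]/K2 + [H⁺]²/(K1K2)) = 1 / (1 + 10^+0.86 + 10^-1.10)
   = 1 / (1 + 7.2444 + 0.079433) = 1/8.3238 = 0.1201
[CO3²⁻] = α₂ × DIC = 0.1201 × 2.31 = 0.2775 mmol/kg
Ksp = 10^(−6.26) = 5.495×10^-7
Ω = [Ca²⁺][CO3²⁻]/Ksp = (7.74×10^-3)(2.775×10^-4) / 5.495×10^-7 = 3.91

Ω = 3.91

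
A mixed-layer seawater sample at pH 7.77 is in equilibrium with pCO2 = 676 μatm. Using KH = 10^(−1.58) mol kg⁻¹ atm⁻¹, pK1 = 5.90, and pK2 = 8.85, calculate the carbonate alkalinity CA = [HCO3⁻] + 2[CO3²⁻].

CA = 1.54 mmol/kg

[CO2*] = KH · pCO2 = 10^(−1.58) × 676×10^-6 = 1.778×10^-5 mol/kg
α₀ = 1/(1 + K1/[H⁺] + K1K2/[H⁺]²) = 1/(1 + 10^+1.87 + 10^+0.79) = 0.01230
DIC = [CO2*]/α₀ = 1.778×10^-5 / 0.01230 = 1.446 mmol/kg
CA = (α₁ + 2α₂)·DIC = (0.9119 + 2×0.07584) × 1.446 = 1.54 mmol/kg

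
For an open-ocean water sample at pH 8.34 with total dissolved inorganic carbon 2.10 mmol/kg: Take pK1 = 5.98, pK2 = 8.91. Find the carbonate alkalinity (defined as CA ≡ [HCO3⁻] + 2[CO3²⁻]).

CA = 2.54 mmol/kg

CA = [HCO3⁻] + 2[CO3²⁻] = (α₁ + 2α₂)·DIC
At pH 8.34: [H⁺]/K1 = 10^-2.36 = 0.0043652, K2/[H⁺] = 10^-0.57 = 0.26915
α₁ = 1/(1 + 0.0043652 + 0.26915) = 1/1.2735 = 0.7852; α₂ = α₁·K2/[H⁺] = 0.2113
α₁ + 2α₂ = 1.2079
CA = 1.2079 × 2.10 = 2.54 mmol/kg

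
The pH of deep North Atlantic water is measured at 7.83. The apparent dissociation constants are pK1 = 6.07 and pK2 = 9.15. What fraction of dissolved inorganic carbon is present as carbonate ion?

α₂ = 0.0449

α₂ = 1 / (1 + [H⁺]/K2 + [H⁺]²/(K1K2)) = 1 / (1 + 10^+1.32 + 10^-0.44)
   = 1 / (1 + 20.893 + 0.36308) = 1/22.256 = 0.04493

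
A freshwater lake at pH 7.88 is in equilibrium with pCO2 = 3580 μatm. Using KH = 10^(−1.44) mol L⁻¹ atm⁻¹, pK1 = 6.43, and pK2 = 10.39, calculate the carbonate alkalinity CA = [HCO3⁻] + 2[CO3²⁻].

[CO2*] = KH · pCO2 = 10^(−1.44) × 3580×10^-6 = 1.300×10^-4 mol/L
α₀ = 1/(1 + K1/[H⁺] + K1K2/[H⁺]²) = 1/(1 + 10^+1.45 + 10^-1.06) = 0.03416
DIC = [CO2*]/α₀ = 1.300×10^-4 / 0.03416 = 3.805 mmol/L
CA = (α₁ + 2α₂)·DIC = (0.9629 + 2×0.002976) × 3.805 = 3.69 mmol/L

CA = 3.69 mmol/L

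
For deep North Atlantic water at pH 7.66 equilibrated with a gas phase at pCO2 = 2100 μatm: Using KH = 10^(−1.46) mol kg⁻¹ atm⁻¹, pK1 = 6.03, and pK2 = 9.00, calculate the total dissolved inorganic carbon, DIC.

[CO2*] = KH · pCO2 = 10^(−1.46) × 2100×10^-6 = 7.281×10^-5 mol/kg
α₀ = 1/(1 + K1/[H⁺] + K1K2/[H⁺]²) = 1/(1 + 10^+1.63 + 10^+0.29) = 0.02193
DIC = [CO2*]/α₀ = 7.281×10^-5 / 0.02193 = 3.32 mmol/kg

DIC = 3.32 mmol/kg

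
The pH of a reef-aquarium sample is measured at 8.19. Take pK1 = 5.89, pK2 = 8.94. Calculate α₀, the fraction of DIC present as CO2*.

α₀ = 0.00424

α₀ = 1 / (1 + K1/[H⁺] + K1K2/[H⁺]²) = 1 / (1 + 10^+2.30 + 10^+1.55)
   = 1 / (1 + 199.53 + 35.481) = 1/236.01 = 0.004237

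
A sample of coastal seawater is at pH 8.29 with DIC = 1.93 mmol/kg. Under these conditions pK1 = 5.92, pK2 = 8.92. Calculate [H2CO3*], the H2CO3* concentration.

α₀ = 1 / (1 + K1/[H⁺] + K1K2/[H⁺]²) = 1 / (1 + 10^+2.37 + 10^+1.74)
   = 1 / (1 + 234.42 + 54.954) = 1/290.38 = 0.003444
[CO2*] = α₀ × DIC = 0.003444 × 1.93 = 0.00665 mmol/kg = 6.65 μmol/kg

[CO2*] = 6.65 μmol/kg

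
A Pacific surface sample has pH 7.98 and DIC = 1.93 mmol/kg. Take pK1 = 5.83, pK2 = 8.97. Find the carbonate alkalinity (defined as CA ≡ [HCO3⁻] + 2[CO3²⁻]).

CA = 2.10 mmol/kg

CA = [HCO3⁻] + 2[CO3²⁻] = (α₁ + 2α₂)·DIC
At pH 7.98: [H⁺]/K1 = 10^-2.15 = 0.0070795, K2/[H⁺] = 10^-0.99 = 0.10233
α₁ = 1/(1 + 0.0070795 + 0.10233) = 1/1.1094 = 0.9014; α₂ = α₁·K2/[H⁺] = 0.09224
α₁ + 2α₂ = 1.0859
CA = 1.0859 × 1.93 = 2.10 mmol/kg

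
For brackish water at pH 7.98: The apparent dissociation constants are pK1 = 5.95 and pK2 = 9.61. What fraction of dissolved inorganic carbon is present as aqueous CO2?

α₀ = 1 / (1 + K1/[H⁺] + K1K2/[H⁺]²) = 1 / (1 + 10^+2.03 + 10^+0.40)
   = 1 / (1 + 107.15 + 2.5119) = 1/110.66 = 0.009036

α₀ = 0.00904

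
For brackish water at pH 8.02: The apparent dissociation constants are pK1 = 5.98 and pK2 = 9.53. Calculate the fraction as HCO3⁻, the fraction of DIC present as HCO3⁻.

α₁ = 1 / (1 + [H⁺]/K1 + K2/[H⁺]) = 1 / (1 + 10^-2.04 + 10^-1.51)
   = 1 / (1 + 0.0091201 + 0.030903) = 1/1.0400 = 0.9615

α₁ = 0.962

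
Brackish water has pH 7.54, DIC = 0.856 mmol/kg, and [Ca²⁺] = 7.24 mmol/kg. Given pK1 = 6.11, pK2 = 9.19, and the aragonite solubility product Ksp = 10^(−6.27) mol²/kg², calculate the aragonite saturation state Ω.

α₂ = 1 / (1 + [H⁺]/K2 + [H⁺]²/(K1K2)) = 1 / (1 + 10^+1.65 + 10^+0.22)
   = 1 / (1 + 44.668 + 1.6596) = 1/47.328 = 0.02113
[CO3²⁻] = α₂ × DIC = 0.02113 × 0.856 = 0.01809 mmol/kg = 18.09 μmol/kg
Ksp = 10^(−6.27) = 5.370×10^-7
Ω = [Ca²⁺][CO3²⁻]/Ksp = (7.24×10^-3)(1.809×10^-5) / 5.370×10^-7 = 0.244

Ω = 0.244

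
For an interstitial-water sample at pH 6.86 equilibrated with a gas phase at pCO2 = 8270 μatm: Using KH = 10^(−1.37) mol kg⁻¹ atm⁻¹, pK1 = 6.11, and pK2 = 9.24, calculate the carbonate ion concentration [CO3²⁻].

[CO3²⁻] = 8.27 μmol/kg

[CO2*] = KH · pCO2 = 10^(−1.37) × 8270×10^-6 = 3.528×10^-4 mol/kg
α₀ = 1/(1 + K1/[H⁺] + K1K2/[H⁺]²) = 1/(1 + 10^+0.75 + 10^-1.63) = 0.1504
DIC = [CO2*]/α₀ = 3.528×10^-4 / 0.1504 = 2.345 mmol/kg
[CO3²⁻] = α₂·DIC; α₂ = 0.003527, so [CO3²⁻] = 0.003527 × 2.345 = 0.00827 mmol/kg = 8.27 μmol/kg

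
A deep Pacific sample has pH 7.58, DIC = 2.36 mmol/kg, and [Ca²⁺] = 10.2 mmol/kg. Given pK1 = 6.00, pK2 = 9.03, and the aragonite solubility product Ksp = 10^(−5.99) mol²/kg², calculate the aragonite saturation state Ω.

α₂ = 1 / (1 + [H⁺]/K2 + [H⁺]²/(K1K2)) = 1 / (1 + 10^+1.45 + 10^-0.13)
   = 1 / (1 + 28.184 + 0.74131) = 1/29.925 = 0.03342
[CO3²⁻] = α₂ × DIC = 0.03342 × 2.36 = 0.07886 mmol/kg
Ksp = 10^(−5.99) = 1.023×10^-6
Ω = [Ca²⁺][CO3²⁻]/Ksp = (10.2×10^-3)(7.886×10^-5) / 1.023×10^-6 = 0.786

Ω = 0.786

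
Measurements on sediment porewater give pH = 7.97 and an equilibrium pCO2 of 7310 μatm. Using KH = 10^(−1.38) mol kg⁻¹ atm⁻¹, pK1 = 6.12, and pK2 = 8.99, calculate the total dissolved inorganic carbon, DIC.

DIC = 23.9 mmol/kg

[CO2*] = KH · pCO2 = 10^(−1.38) × 7310×10^-6 = 3.047×10^-4 mol/kg
α₀ = 1/(1 + K1/[H⁺] + K1K2/[H⁺]²) = 1/(1 + 10^+1.85 + 10^+0.83) = 0.01273
DIC = [CO2*]/α₀ = 3.047×10^-4 / 0.01273 = 23.9 mmol/kg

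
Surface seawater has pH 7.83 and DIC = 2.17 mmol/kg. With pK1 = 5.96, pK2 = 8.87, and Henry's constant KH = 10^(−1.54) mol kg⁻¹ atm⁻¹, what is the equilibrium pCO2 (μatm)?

pCO2 = 919 μatm

α₀ = 1 / (1 + K1/[H⁺] + K1K2/[H⁺]²) = 1 / (1 + 10^+1.87 + 10^+0.83)
   = 1 / (1 + 74.131 + 6.7608) = 1/81.892 = 0.01221
[CO2*] = α₀ × DIC = 0.01221 × 2.17 = 0.02650 mmol/kg
pCO2 = [CO2*]/KH = 2.650×10^-5 / 2.884×10^-2 = 919 μatm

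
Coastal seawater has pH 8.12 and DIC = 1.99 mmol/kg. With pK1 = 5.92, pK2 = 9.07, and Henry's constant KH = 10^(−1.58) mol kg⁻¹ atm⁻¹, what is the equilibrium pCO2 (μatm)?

pCO2 = 427 μatm

α₀ = 1 / (1 + K1/[H⁺] + K1K2/[H⁺]²) = 1 / (1 + 10^+2.20 + 10^+1.25)
   = 1 / (1 + 158.49 + 17.783) = 1/177.27 = 0.005641
[CO2*] = α₀ × DIC = 0.005641 × 1.99 = 0.01123 mmol/kg = 11.23 μmol/kg
pCO2 = [CO2*]/KH = 1.123×10^-5 / 2.630×10^-2 = 427 μatm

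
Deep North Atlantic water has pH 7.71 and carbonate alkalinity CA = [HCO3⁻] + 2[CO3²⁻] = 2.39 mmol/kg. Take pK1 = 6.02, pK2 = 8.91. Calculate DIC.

DIC = 2.30 mmol/kg

CA = [HCO3⁻] + 2[CO3²⁻] = (α₁ + 2α₂)·DIC
At pH 7.71: [H⁺]/K1 = 10^-1.69 = 0.020417, K2/[H⁺] = 10^-1.20 = 0.063096
α₁ = 1/(1 + 0.020417 + 0.063096) = 1/1.0835 = 0.9229; α₂ = α₁·K2/[H⁺] = 0.05823
α₁ + 2α₂ = 1.0394
DIC = CA / (α₁ + 2α₂) = 2.39 / 1.0394 = 2.30 mmol/kg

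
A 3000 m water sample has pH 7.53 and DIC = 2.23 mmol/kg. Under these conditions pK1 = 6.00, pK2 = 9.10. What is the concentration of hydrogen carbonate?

α₁ = 1 / (1 + [H⁺]/K1 + K2/[H⁺]) = 1 / (1 + 10^-1.53 + 10^-1.57)
   = 1 / (1 + 0.029512 + 0.026915) = 1/1.0564 = 0.9466
[HCO3⁻] = α₁ × DIC = 0.9466 × 2.23 = 2.11 mmol/kg

[HCO3⁻] = 2.11 mmol/kg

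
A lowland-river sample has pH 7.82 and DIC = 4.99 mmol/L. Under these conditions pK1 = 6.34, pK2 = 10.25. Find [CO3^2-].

α₂ = 1 / (1 + [H⁺]/K2 + [H⁺]²/(K1K2)) = 1 / (1 + 10^+2.43 + 10^+0.95)
   = 1 / (1 + 269.15 + 8.9125) = 1/279.07 = 0.003583
[CO3²⁻] = α₂ × DIC = 0.003583 × 4.99 = 0.0179 mmol/L = 17.9 μmol/L

[CO3²⁻] = 17.9 μmol/L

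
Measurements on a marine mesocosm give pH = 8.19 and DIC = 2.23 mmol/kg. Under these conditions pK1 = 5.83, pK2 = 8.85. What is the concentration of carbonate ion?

[CO3²⁻] = 0.399 mmol/kg

α₂ = 1 / (1 + [H⁺]/K2 + [H⁺]²/(K1K2)) = 1 / (1 + 10^+0.66 + 10^-1.70)
   = 1 / (1 + 4.5709 + 0.019953) = 1/5.5908 = 0.1789
[CO3²⁻] = α₂ × DIC = 0.1789 × 2.23 = 0.399 mmol/kg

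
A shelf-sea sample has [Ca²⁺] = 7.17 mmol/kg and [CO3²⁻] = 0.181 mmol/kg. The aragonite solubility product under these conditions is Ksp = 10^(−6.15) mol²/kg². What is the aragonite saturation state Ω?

Ω = 1.83

Ksp = 10^(−6.15) = 7.079×10^-7
Ω = [Ca²⁺][CO3²⁻]/Ksp = (7.17×10^-3)(0.181×10^-3) / 7.079×10^-7 = 1.83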